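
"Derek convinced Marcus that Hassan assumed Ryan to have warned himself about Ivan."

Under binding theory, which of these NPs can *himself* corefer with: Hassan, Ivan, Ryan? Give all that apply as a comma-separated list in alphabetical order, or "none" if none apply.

Ryan

*himself* is a reflexive; Principle A requires it to be bound within its binding domain — the clause headed by 'warned'.
— Hassan: subject of the clause headed by 'assumed'; c-commands the reflexive but lies outside its binding domain — cannot bind it (Principle A).
— Ivan: second object of the clause headed by 'warned'; does not c-command the reflexive — cannot bind it (Principle A).
— Ryan: subject of the clause headed by 'warned'; c-commands the reflexive within its binding domain — allowed (Principle A).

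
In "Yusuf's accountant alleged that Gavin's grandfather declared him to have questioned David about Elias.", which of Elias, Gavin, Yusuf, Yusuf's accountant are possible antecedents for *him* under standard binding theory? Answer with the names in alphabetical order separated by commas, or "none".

*him* is a pronoun; Principle B requires it to be free in its binding domain — the clause headed by 'declared'.
— Elias: second object of the clause headed by 'questioned'; is c-commanded by the pronoun; coreference would bind this R-expression — blocked (Principle C).
— Gavin: possessor inside the subject DP of the clause headed by 'declared'; does not c-command the pronoun — Principle B does not apply; allowed.
— Yusuf: possessor inside the subject DP of the matrix clause; does not c-command the pronoun — Principle B does not apply; allowed.
— Yusuf's accountant: subject of the matrix clause; c-commands the pronoun but lies outside its binding domain — allowed.

Gavin, Yusuf, Yusuf's accountant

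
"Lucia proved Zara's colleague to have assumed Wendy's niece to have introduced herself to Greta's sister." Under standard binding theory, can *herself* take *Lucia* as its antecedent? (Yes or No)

No

*herself* is a reflexive; Principle A requires it to be bound within its binding domain — the clause headed by 'introduced'.
— Lucia: subject of the matrix clause; c-commands the reflexive but lies outside its binding domain — cannot bind it (Principle A).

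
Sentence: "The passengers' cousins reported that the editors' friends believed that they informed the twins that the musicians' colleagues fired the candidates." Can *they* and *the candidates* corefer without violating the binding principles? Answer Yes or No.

No

*the candidates* is an R-expression; Principle C requires it to be free (not bound by any c-commanding expression).
— they: subject of the clause headed by 'informed'; the pronoun c-commands the R-expression — coreference blocked (Principle C).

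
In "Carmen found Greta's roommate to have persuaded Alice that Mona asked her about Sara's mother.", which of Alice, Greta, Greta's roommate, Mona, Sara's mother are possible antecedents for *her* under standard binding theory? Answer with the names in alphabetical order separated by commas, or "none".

*her* is a pronoun; Principle B requires it to be free in its binding domain — the clause headed by 'asked'.
— Alice: object of the clause headed by 'persuaded'; c-commands the pronoun but lies outside its binding domain — allowed.
— Greta: possessor inside the subject DP of the clause headed by 'persuaded'; does not c-command the pronoun — Principle B does not apply; allowed.
— Greta's roommate: subject of the clause headed by 'persuaded'; c-commands the pronoun but lies outside its binding domain — allowed.
— Mona: subject of the clause headed by 'asked'; c-commands the pronoun within its binding domain — blocked (Principle B).
— Sara's mother: second object of the clause headed by 'asked'; is c-commanded by the pronoun; coreference would bind this R-expression — blocked (Principle C).

Alice, Greta, Greta's roommate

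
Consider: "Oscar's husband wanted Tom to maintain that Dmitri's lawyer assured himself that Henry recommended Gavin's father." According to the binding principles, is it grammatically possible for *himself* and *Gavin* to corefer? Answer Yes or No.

*himself* is a reflexive; Principle A requires it to be bound within its binding domain — the clause headed by 'assured'.
— Gavin: possessor inside the object DP of the clause headed by 'recommended'; does not c-command the reflexive — cannot bind it (Principle A).

No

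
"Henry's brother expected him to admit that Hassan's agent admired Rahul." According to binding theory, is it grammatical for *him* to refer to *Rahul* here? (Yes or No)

*Rahul* is an R-expression; Principle C requires it to be free (not bound by any c-commanding expression).
— him: subject of the clause headed by 'admit'; the pronoun c-commands the R-expression — coreference blocked (Principle C).

No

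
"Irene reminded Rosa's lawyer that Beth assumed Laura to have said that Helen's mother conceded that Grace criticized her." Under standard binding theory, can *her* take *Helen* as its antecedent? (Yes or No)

Yes

*her* is a pronoun; Principle B requires it to be free in its binding domain — the clause headed by 'criticized'.
— Helen: possessor inside the subject DP of the clause headed by 'conceded'; does not c-command the pronoun — Principle B does not apply; allowed.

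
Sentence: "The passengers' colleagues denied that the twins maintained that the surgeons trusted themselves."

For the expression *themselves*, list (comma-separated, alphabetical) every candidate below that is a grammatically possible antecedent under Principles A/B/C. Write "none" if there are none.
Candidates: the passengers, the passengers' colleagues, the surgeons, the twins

the surgeons

*themselves* is a reflexive; Principle A requires it to be bound within its binding domain — the clause headed by 'trusted'.
— the passengers: possessor inside the subject DP of the matrix clause; does not c-command the reflexive — cannot bind it (Principle A).
— the passengers' colleagues: subject of the matrix clause; c-commands the reflexive but lies outside its binding domain — cannot bind it (Principle A).
— the surgeons: subject of the clause headed by 'trusted'; c-commands the reflexive within its binding domain — allowed (Principle A).
— the twins: subject of the clause headed by 'maintained'; c-commands the reflexive but lies outside its binding domain — cannot bind it (Principle A).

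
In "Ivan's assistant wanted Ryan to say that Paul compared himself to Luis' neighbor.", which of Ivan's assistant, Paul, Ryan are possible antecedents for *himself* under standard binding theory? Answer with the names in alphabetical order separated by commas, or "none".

*himself* is a reflexive; Principle A requires it to be bound within its binding domain — the clause headed by 'compared'.
— Ivan's assistant: subject of the matrix clause; c-commands the reflexive but lies outside its binding domain — cannot bind it (Principle A).
— Paul: subject of the clause headed by 'compared'; c-commands the reflexive within its binding domain — allowed (Principle A).
— Ryan: subject of the clause headed by 'say'; c-commands the reflexive but lies outside its binding domain — cannot bind it (Principle A).

Paul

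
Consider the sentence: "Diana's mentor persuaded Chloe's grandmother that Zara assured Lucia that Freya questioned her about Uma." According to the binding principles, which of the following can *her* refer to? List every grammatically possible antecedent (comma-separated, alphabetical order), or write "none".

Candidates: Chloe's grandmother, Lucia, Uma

*her* is a pronoun; Principle B requires it to be free in its binding domain — the clause headed by 'questioned'.
— Chloe's grandmother: object of the matrix clause; c-commands the pronoun but lies outside its binding domain — allowed.
— Lucia: object of the clause headed by 'assured'; c-commands the pronoun but lies outside its binding domain — allowed.
— Uma: second object of the clause headed by 'questioned'; is c-commanded by the pronoun; coreference would bind this R-expression — blocked (Principle C).

Chloe's grandmother, Lucia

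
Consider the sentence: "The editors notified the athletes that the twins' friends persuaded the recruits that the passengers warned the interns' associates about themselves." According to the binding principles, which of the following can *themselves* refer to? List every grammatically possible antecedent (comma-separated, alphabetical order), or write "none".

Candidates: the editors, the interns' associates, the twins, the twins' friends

*themselves* is a reflexive; Principle A requires it to be bound within its binding domain — the clause headed by 'warned'.
— the editors: subject of the matrix clause; c-commands the reflexive but lies outside its binding domain — cannot bind it (Principle A).
— the interns' associates: object of the clause headed by 'warned'; c-commands the reflexive within its binding domain — allowed (Principle A).
— the twins: possessor inside the subject DP of the clause headed by 'persuaded'; does not c-command the reflexive — cannot bind it (Principle A).
— the twins' friends: subject of the clause headed by 'persuaded'; c-commands the reflexive but lies outside its binding domain — cannot bind it (Principle A).

the interns' associates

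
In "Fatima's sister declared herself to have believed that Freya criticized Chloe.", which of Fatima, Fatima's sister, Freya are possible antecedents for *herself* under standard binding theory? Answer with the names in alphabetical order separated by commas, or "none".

*herself* is a reflexive; Principle A requires it to be bound within its binding domain — the matrix clause.
— Fatima: possessor inside the subject DP of the matrix clause; does not c-command the reflexive — cannot bind it (Principle A).
— Fatima's sister: subject of the matrix clause; c-commands the reflexive within its binding domain — allowed (Principle A).
— Freya: subject of the clause headed by 'criticized'; does not c-command the reflexive — cannot bind it (Principle A).

Fatima's sister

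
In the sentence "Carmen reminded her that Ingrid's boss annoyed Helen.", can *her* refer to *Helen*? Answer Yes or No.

No

*her* is a pronoun; Principle B requires it to be free in its binding domain — the matrix clause.
— Helen: object of the clause headed by 'annoyed'; is c-commanded by the pronoun; coreference would bind this R-expression — blocked (Principle C).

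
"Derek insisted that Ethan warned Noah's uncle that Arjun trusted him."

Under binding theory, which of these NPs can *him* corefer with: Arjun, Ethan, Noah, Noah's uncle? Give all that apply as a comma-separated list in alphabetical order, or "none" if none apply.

*him* is a pronoun; Principle B requires it to be free in its binding domain — the clause headed by 'trusted'.
— Arjun: subject of the clause headed by 'trusted'; c-commands the pronoun within its binding domain — blocked (Principle B).
— Ethan: subject of the clause headed by 'warned'; c-commands the pronoun but lies outside its binding domain — allowed.
— Noah: possessor inside the object DP of the clause headed by 'warned'; does not c-command the pronoun — Principle B does not apply; allowed.
— Noah's uncle: object of the clause headed by 'warned'; c-commands the pronoun but lies outside its binding domain — allowed.

Ethan, Noah, Noah's uncle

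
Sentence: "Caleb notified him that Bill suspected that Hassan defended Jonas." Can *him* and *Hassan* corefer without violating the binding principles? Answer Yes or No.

*Hassan* is an R-expression; Principle C requires it to be free (not bound by any c-commanding expression).
— him: object of the matrix clause; the pronoun c-commands the R-expression — coreference blocked (Principle C).

No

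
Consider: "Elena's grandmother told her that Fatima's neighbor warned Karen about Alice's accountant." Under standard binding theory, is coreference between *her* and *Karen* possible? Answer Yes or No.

*Karen* is an R-expression; Principle C requires it to be free (not bound by any c-commanding expression).
— her: object of the matrix clause; the pronoun c-commands the R-expression — coreference blocked (Principle C).

No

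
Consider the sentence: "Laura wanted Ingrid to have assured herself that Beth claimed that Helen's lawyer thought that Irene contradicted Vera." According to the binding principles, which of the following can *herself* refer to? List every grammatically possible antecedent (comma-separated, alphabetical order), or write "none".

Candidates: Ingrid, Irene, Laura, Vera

*herself* is a reflexive; Principle A requires it to be bound within its binding domain — the clause headed by 'assured'.
— Ingrid: subject of the clause headed by 'assured'; c-commands the reflexive within its binding domain — allowed (Principle A).
— Irene: subject of the clause headed by 'contradicted'; does not c-command the reflexive — cannot bind it (Principle A).
— Laura: subject of the matrix clause; c-commands the reflexive but lies outside its binding domain — cannot bind it (Principle A).
— Vera: object of the clause headed by 'contradicted'; does not c-command the reflexive — cannot bind it (Principle A).

Ingrid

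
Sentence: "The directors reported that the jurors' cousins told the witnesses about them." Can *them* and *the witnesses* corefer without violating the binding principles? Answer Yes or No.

*the witnesses* is an R-expression; Principle C requires it to be free (not bound by any c-commanding expression).
— them: second object of the clause headed by 'told'; the R-expression locally c-commands the pronoun — coreference blocked (Principle B on the pronoun).

No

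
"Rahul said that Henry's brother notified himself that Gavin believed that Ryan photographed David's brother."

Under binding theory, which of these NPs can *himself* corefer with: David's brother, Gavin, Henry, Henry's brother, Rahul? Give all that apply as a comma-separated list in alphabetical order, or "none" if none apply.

*himself* is a reflexive; Principle A requires it to be bound within its binding domain — the clause headed by 'notified'.
— David's brother: object of the clause headed by 'photographed'; does not c-command the reflexive — cannot bind it (Principle A).
— Gavin: subject of the clause headed by 'believed'; does not c-command the reflexive — cannot bind it (Principle A).
— Henry: possessor inside the subject DP of the clause headed by 'notified'; does not c-command the reflexive — cannot bind it (Principle A).
— Henry's brother: subject of the clause headed by 'notified'; c-commands the reflexive within its binding domain — allowed (Principle A).
— Rahul: subject of the matrix clause; c-commands the reflexive but lies outside its binding domain — cannot bind it (Principle A).

Henry's brother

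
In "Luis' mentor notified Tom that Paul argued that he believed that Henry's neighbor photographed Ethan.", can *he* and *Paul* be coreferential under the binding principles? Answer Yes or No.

Yes

*Paul* is an R-expression; Principle C requires it to be free (not bound by any c-commanding expression).
— he: subject of the clause headed by 'believed'; the pronoun does not c-command the R-expression — coreference allowed.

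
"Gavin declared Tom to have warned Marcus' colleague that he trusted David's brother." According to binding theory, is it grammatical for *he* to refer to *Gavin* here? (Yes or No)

Yes

*Gavin* is an R-expression; Principle C requires it to be free (not bound by any c-commanding expression).
— he: subject of the clause headed by 'trusted'; the pronoun does not c-command the R-expression — coreference allowed.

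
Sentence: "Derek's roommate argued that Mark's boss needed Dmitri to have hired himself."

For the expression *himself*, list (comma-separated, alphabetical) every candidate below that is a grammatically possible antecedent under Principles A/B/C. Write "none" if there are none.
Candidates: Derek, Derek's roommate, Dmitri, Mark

*himself* is a reflexive; Principle A requires it to be bound within its binding domain — the clause headed by 'hired'.
— Derek: possessor inside the subject DP of the matrix clause; does not c-command the reflexive — cannot bind it (Principle A).
— Derek's roommate: subject of the matrix clause; c-commands the reflexive but lies outside its binding domain — cannot bind it (Principle A).
— Dmitri: subject of the clause headed by 'hired'; c-commands the reflexive within its binding domain — allowed (Principle A).
— Mark: possessor inside the subject DP of the clause headed by 'needed'; does not c-command the reflexive — cannot bind it (Principle A).

Dmitri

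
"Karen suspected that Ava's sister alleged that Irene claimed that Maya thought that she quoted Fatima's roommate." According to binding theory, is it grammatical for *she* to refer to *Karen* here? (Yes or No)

*Karen* is an R-expression; Principle C requires it to be free (not bound by any c-commanding expression).
— she: subject of the clause headed by 'quoted'; the pronoun does not c-command the R-expression — coreference allowed.

Yes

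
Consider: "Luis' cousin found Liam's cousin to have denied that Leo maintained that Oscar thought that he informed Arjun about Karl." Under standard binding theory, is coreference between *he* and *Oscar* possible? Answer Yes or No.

*Oscar* is an R-expression; Principle C requires it to be free (not bound by any c-commanding expression).
— he: subject of the clause headed by 'informed'; the pronoun does not c-command the R-expression — coreference allowed.

Yes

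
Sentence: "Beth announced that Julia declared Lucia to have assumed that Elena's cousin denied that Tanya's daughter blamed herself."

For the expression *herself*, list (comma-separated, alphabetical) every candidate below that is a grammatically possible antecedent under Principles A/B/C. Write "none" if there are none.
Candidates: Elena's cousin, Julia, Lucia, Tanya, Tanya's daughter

*herself* is a reflexive; Principle A requires it to be bound within its binding domain — the clause headed by 'blamed'.
— Elena's cousin: subject of the clause headed by 'denied'; c-commands the reflexive but lies outside its binding domain — cannot bind it (Principle A).
— Julia: subject of the clause headed by 'declared'; c-commands the reflexive but lies outside its binding domain — cannot bind it (Principle A).
— Lucia: subject of the clause headed by 'assumed'; c-commands the reflexive but lies outside its binding domain — cannot bind it (Principle A).
— Tanya: possessor inside the subject DP of the clause headed by 'blamed'; does not c-command the reflexive — cannot bind it (Principle A).
— Tanya's daughter: subject of the clause headed by 'blamed'; c-commands the reflexive within its binding domain — allowed (Principle A).

Tanya's daughter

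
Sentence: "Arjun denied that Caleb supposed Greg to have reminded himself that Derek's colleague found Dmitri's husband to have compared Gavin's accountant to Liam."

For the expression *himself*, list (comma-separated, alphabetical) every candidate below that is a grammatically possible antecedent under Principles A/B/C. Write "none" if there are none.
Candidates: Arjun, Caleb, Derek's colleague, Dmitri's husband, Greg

Greg

*himself* is a reflexive; Principle A requires it to be bound within its binding domain — the clause headed by 'reminded'.
— Arjun: subject of the matrix clause; c-commands the reflexive but lies outside its binding domain — cannot bind it (Principle A).
— Caleb: subject of the clause headed by 'supposed'; c-commands the reflexive but lies outside its binding domain — cannot bind it (Principle A).
— Derek's colleague: subject of the clause headed by 'found'; does not c-command the reflexive — cannot bind it (Principle A).
— Dmitri's husband: subject of the clause headed by 'compared'; does not c-command the reflexive — cannot bind it (Principle A).
— Greg: subject of the clause headed by 'reminded'; c-commands the reflexive within its binding domain — allowed (Principle A).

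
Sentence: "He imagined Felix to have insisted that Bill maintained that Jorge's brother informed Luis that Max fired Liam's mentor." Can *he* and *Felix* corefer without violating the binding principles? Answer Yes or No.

No

*Felix* is an R-expression; Principle C requires it to be free (not bound by any c-commanding expression).
— he: subject of the matrix clause; the pronoun c-commands the R-expression — coreference blocked (Principle C).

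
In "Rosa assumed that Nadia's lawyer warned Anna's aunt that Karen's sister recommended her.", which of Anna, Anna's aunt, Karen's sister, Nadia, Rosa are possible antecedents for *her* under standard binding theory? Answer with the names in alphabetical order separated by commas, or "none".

*her* is a pronoun; Principle B requires it to be free in its binding domain — the clause headed by 'recommended'.
— Anna: possessor inside the object DP of the clause headed by 'warned'; does not c-command the pronoun — Principle B does not apply; allowed.
— Anna's aunt: object of the clause headed by 'warned'; c-commands the pronoun but lies outside its binding domain — allowed.
— Karen's sister: subject of the clause headed by 'recommended'; c-commands the pronoun within its binding domain — blocked (Principle B).
— Nadia: possessor inside the subject DP of the clause headed by 'warned'; does not c-command the pronoun — Principle B does not apply; allowed.
— Rosa: subject of the matrix clause; c-commands the pronoun but lies outside its binding domain — allowed.

Anna, Anna's aunt, Nadia, Rosa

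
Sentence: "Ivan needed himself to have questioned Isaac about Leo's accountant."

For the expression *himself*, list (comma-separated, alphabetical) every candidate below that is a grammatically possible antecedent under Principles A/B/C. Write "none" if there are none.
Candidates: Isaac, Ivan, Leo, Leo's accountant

Ivan

*himself* is a reflexive; Principle A requires it to be bound within its binding domain — the matrix clause.
— Isaac: object of the clause headed by 'questioned'; does not c-command the reflexive — cannot bind it (Principle A).
— Ivan: subject of the matrix clause; c-commands the reflexive within its binding domain — allowed (Principle A).
— Leo: possessor inside the second object DP of the clause headed by 'questioned'; does not c-command the reflexive — cannot bind it (Principle A).
— Leo's accountant: second object of the clause headed by 'questioned'; does not c-command the reflexive — cannot bind it (Principle A).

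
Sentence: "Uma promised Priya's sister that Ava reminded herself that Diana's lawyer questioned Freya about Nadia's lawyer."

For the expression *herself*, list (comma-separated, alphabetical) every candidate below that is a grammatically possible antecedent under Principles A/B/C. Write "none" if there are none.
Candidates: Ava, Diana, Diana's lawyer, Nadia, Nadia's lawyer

*herself* is a reflexive; Principle A requires it to be bound within its binding domain — the clause headed by 'reminded'.
— Ava: subject of the clause headed by 'reminded'; c-commands the reflexive within its binding domain — allowed (Principle A).
— Diana: possessor inside the subject DP of the clause headed by 'questioned'; does not c-command the reflexive — cannot bind it (Principle A).
— Diana's lawyer: subject of the clause headed by 'questioned'; does not c-command the reflexive — cannot bind it (Principle A).
— Nadia: possessor inside the second object DP of the clause headed by 'questioned'; does not c-command the reflexive — cannot bind it (Principle A).
— Nadia's lawyer: second object of the clause headed by 'questioned'; does not c-command the reflexive — cannot bind it (Principle A).

Ava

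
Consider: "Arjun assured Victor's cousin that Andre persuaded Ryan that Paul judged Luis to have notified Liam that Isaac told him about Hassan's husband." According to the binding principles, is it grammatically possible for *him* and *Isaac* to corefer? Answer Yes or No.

*him* is a pronoun; Principle B requires it to be free in its binding domain — the clause headed by 'told'.
— Isaac: subject of the clause headed by 'told'; c-commands the pronoun within its binding domain — blocked (Principle B).

No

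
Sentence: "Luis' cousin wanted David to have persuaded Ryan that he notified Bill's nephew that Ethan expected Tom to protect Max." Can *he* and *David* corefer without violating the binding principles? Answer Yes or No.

Yes

*David* is an R-expression; Principle C requires it to be free (not bound by any c-commanding expression).
— he: subject of the clause headed by 'notified'; the pronoun does not c-command the R-expression — coreference allowed.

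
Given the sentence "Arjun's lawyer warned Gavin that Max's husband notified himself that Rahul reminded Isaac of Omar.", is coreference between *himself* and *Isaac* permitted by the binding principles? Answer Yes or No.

No

*himself* is a reflexive; Principle A requires it to be bound within its binding domain — the clause headed by 'notified'.
— Isaac: object of the clause headed by 'reminded'; does not c-command the reflexive — cannot bind it (Principle A).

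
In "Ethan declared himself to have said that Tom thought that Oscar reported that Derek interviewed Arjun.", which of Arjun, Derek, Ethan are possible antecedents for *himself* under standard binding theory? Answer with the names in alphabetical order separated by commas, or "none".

*himself* is a reflexive; Principle A requires it to be bound within its binding domain — the matrix clause.
— Arjun: object of the clause headed by 'interviewed'; does not c-command the reflexive — cannot bind it (Principle A).
— Derek: subject of the clause headed by 'interviewed'; does not c-command the reflexive — cannot bind it (Principle A).
— Ethan: subject of the matrix clause; c-commands the reflexive within its binding domain — allowed (Principle A).

Ethan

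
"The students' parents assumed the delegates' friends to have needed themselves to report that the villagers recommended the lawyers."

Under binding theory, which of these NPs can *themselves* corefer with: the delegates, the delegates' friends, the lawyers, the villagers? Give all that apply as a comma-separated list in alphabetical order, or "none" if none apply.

*themselves* is a reflexive; Principle A requires it to be bound within its binding domain — the clause headed by 'needed'.
— the delegates: possessor inside the subject DP of the clause headed by 'needed'; does not c-command the reflexive — cannot bind it (Principle A).
— the delegates' friends: subject of the clause headed by 'needed'; c-commands the reflexive within its binding domain — allowed (Principle A).
— the lawyers: object of the clause headed by 'recommended'; does not c-command the reflexive — cannot bind it (Principle A).
— the villagers: subject of the clause headed by 'recommended'; does not c-command the reflexive — cannot bind it (Principle A).

the delegates' friends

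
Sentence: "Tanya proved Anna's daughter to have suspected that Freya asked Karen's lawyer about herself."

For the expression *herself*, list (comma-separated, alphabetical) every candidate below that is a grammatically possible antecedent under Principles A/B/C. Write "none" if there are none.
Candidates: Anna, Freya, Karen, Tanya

Freya

*herself* is a reflexive; Principle A requires it to be bound within its binding domain — the clause headed by 'asked'.
— Anna: possessor inside the subject DP of the clause headed by 'suspected'; does not c-command the reflexive — cannot bind it (Principle A).
— Freya: subject of the clause headed by 'asked'; c-commands the reflexive within its binding domain — allowed (Principle A).
— Karen: possessor inside the object DP of the clause headed by 'asked'; does not c-command the reflexive — cannot bind it (Principle A).
— Tanya: subject of the matrix clause; c-commands the reflexive but lies outside its binding domain — cannot bind it (Principle A).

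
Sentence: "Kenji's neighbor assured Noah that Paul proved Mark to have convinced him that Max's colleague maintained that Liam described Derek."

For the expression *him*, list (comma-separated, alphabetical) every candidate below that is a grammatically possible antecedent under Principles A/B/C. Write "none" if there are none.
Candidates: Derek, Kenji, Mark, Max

Kenji

*him* is a pronoun; Principle B requires it to be free in its binding domain — the clause headed by 'convinced'.
— Derek: object of the clause headed by 'described'; is c-commanded by the pronoun; coreference would bind this R-expression — blocked (Principle C).
— Kenji: possessor inside the subject DP of the matrix clause; does not c-command the pronoun — Principle B does not apply; allowed.
— Mark: subject of the clause headed by 'convinced'; c-commands the pronoun within its binding domain — blocked (Principle B).
— Max: possessor inside the subject DP of the clause headed by 'maintained'; is c-commanded by the pronoun; coreference would bind this R-expression — blocked (Principle C).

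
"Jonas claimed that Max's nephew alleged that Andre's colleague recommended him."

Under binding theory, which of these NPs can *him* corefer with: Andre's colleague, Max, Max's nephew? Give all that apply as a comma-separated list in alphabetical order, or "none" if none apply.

*him* is a pronoun; Principle B requires it to be free in its binding domain — the clause headed by 'recommended'.
— Andre's colleague: subject of the clause headed by 'recommended'; c-commands the pronoun within its binding domain — blocked (Principle B).
— Max: possessor inside the subject DP of the clause headed by 'alleged'; does not c-command the pronoun — Principle B does not apply; allowed.
— Max's nephew: subject of the clause headed by 'alleged'; c-commands the pronoun but lies outside its binding domain — allowed.

Max, Max's nephew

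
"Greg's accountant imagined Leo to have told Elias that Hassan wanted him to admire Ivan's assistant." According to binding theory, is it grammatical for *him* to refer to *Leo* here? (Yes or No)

*Leo* is an R-expression; Principle C requires it to be free (not bound by any c-commanding expression).
— him: subject of the clause headed by 'admire'; the pronoun does not c-command the R-expression — coreference allowed.

Yes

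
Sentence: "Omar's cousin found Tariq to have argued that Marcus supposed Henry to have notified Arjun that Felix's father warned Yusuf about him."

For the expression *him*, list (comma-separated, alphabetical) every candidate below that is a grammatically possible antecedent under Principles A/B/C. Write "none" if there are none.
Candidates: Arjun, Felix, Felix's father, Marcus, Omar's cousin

*him* is a pronoun; Principle B requires it to be free in its binding domain — the clause headed by 'warned'.
— Arjun: object of the clause headed by 'notified'; c-commands the pronoun but lies outside its binding domain — allowed.
— Felix: possessor inside the subject DP of the clause headed by 'warned'; does not c-command the pronoun — Principle B does not apply; allowed.
— Felix's father: subject of the clause headed by 'warned'; c-commands the pronoun within its binding domain — blocked (Principle B).
— Marcus: subject of the clause headed by 'supposed'; c-commands the pronoun but lies outside its binding domain — allowed.
— Omar's cousin: subject of the matrix clause; c-commands the pronoun but lies outside its binding domain — allowed.

Arjun, Felix, Marcus, Omar's cousin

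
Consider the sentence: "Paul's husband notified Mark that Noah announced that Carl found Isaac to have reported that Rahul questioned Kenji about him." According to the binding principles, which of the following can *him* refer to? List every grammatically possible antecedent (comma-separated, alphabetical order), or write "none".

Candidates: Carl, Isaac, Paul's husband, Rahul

Carl, Isaac, Paul's husband

*him* is a pronoun; Principle B requires it to be free in its binding domain — the clause headed by 'questioned'.
— Carl: subject of the clause headed by 'found'; c-commands the pronoun but lies outside its binding domain — allowed.
— Isaac: subject of the clause headed by 'reported'; c-commands the pronoun but lies outside its binding domain — allowed.
— Paul's husband: subject of the matrix clause; c-commands the pronoun but lies outside its binding domain — allowed.
— Rahul: subject of the clause headed by 'questioned'; c-commands the pronoun within its binding domain — blocked (Principle B).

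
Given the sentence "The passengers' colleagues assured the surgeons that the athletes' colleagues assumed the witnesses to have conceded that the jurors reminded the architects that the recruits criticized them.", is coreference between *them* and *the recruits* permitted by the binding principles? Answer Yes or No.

No

*them* is a pronoun; Principle B requires it to be free in its binding domain — the clause headed by 'criticized'.
— the recruits: subject of the clause headed by 'criticized'; c-commands the pronoun within its binding domain — blocked (Principle B).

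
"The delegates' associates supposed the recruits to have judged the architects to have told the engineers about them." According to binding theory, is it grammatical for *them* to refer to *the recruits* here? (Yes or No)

Yes

*the recruits* is an R-expression; Principle C requires it to be free (not bound by any c-commanding expression).
— them: second object of the clause headed by 'told'; the pronoun does not c-command the R-expression — coreference allowed.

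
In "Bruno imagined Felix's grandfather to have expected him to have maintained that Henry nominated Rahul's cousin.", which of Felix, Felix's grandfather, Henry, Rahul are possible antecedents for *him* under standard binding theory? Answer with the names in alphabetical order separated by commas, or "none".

*him* is a pronoun; Principle B requires it to be free in its binding domain — the clause headed by 'expected'.
— Felix: possessor inside the subject DP of the clause headed by 'expected'; does not c-command the pronoun — Principle B does not apply; allowed.
— Felix's grandfather: subject of the clause headed by 'expected'; c-commands the pronoun within its binding domain — blocked (Principle B).
— Henry: subject of the clause headed by 'nominated'; is c-commanded by the pronoun; coreference would bind this R-expression — blocked (Principle C).
— Rahul: possessor inside the object DP of the clause headed by 'nominated'; is c-commanded by the pronoun; coreference would bind this R-expression — blocked (Principle C).

Felix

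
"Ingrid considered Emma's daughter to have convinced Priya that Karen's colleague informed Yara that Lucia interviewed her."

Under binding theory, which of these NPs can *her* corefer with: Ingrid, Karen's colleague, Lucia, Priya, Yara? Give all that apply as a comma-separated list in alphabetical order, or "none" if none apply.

*her* is a pronoun; Principle B requires it to be free in its binding domain — the clause headed by 'interviewed'.
— Ingrid: subject of the matrix clause; c-commands the pronoun but lies outside its binding domain — allowed.
— Karen's colleague: subject of the clause headed by 'informed'; c-commands the pronoun but lies outside its binding domain — allowed.
— Lucia: subject of the clause headed by 'interviewed'; c-commands the pronoun within its binding domain — blocked (Principle B).
— Priya: object of the clause headed by 'convinced'; c-commands the pronoun but lies outside its binding domain — allowed.
— Yara: object of the clause headed by 'informed'; c-commands the pronoun but lies outside its binding domain — allowed.

Ingrid, Karen's colleague, Priya, Yara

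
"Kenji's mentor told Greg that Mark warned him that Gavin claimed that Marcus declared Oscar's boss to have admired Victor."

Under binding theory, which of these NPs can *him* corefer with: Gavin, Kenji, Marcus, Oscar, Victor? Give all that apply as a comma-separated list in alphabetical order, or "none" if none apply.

*him* is a pronoun; Principle B requires it to be free in its binding domain — the clause headed by 'warned'.
— Gavin: subject of the clause headed by 'claimed'; is c-commanded by the pronoun; coreference would bind this R-expression — blocked (Principle C).
— Kenji: possessor inside the subject DP of the matrix clause; does not c-command the pronoun — Principle B does not apply; allowed.
— Marcus: subject of the clause headed by 'declared'; is c-commanded by the pronoun; coreference would bind this R-expression — blocked (Principle C).
— Oscar: possessor inside the subject DP of the clause headed by 'admired'; is c-commanded by the pronoun; coreference would bind this R-expression — blocked (Principle C).
— Victor: object of the clause headed by 'admired'; is c-commanded by the pronoun; coreference would bind this R-expression — blocked (Principle C).

Kenji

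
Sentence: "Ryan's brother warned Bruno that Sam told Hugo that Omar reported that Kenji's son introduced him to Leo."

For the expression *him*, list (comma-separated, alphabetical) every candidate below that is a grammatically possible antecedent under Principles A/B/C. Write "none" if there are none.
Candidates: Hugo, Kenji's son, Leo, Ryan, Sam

*him* is a pronoun; Principle B requires it to be free in its binding domain — the clause headed by 'introduced'.
— Hugo: object of the clause headed by 'told'; c-commands the pronoun but lies outside its binding domain — allowed.
— Kenji's son: subject of the clause headed by 'introduced'; c-commands the pronoun within its binding domain — blocked (Principle B).
— Leo: second object of the clause headed by 'introduced'; is c-commanded by the pronoun; coreference would bind this R-expression — blocked (Principle C).
— Ryan: possessor inside the subject DP of the matrix clause; does not c-command the pronoun — Principle B does not apply; allowed.
— Sam: subject of the clause headed by 'told'; c-commands the pronoun but lies outside its binding domain — allowed.

Hugo, Ryan, Sam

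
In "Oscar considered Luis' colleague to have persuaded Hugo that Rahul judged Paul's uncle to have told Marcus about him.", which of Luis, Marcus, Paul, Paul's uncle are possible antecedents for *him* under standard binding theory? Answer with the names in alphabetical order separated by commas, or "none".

Luis, Paul

*him* is a pronoun; Principle B requires it to be free in its binding domain — the clause headed by 'told'.
— Luis: possessor inside the subject DP of the clause headed by 'persuaded'; does not c-command the pronoun — Principle B does not apply; allowed.
— Marcus: object of the clause headed by 'told'; c-commands the pronoun within its binding domain — blocked (Principle B).
— Paul: possessor inside the subject DP of the clause headed by 'told'; does not c-command the pronoun — Principle B does not apply; allowed.
— Paul's uncle: subject of the clause headed by 'told'; c-commands the pronoun within its binding domain — blocked (Principle B).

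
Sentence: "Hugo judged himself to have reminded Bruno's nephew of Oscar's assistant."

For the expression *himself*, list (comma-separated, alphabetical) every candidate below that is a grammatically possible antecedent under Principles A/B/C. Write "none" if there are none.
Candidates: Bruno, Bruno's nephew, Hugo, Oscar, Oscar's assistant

Hugo

*himself* is a reflexive; Principle A requires it to be bound within its binding domain — the matrix clause.
— Bruno: possessor inside the object DP of the clause headed by 'reminded'; does not c-command the reflexive — cannot bind it (Principle A).
— Bruno's nephew: object of the clause headed by 'reminded'; does not c-command the reflexive — cannot bind it (Principle A).
— Hugo: subject of the matrix clause; c-commands the reflexive within its binding domain — allowed (Principle A).
— Oscar: possessor inside the second object DP of the clause headed by 'reminded'; does not c-command the reflexive — cannot bind it (Principle A).
— Oscar's assistant: second object of the clause headed by 'reminded'; does not c-command the reflexive — cannot bind it (Principle A).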